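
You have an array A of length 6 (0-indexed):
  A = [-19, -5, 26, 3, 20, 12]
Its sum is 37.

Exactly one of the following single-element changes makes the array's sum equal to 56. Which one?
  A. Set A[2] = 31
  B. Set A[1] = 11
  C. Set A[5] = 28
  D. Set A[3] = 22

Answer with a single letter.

Option A: A[2] 26->31, delta=5, new_sum=37+(5)=42
Option B: A[1] -5->11, delta=16, new_sum=37+(16)=53
Option C: A[5] 12->28, delta=16, new_sum=37+(16)=53
Option D: A[3] 3->22, delta=19, new_sum=37+(19)=56 <-- matches target

Answer: D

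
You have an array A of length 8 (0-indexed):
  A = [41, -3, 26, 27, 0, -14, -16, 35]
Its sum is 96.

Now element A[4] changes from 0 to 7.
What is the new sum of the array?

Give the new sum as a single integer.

Answer: 103

Derivation:
Old value at index 4: 0
New value at index 4: 7
Delta = 7 - 0 = 7
New sum = old_sum + delta = 96 + (7) = 103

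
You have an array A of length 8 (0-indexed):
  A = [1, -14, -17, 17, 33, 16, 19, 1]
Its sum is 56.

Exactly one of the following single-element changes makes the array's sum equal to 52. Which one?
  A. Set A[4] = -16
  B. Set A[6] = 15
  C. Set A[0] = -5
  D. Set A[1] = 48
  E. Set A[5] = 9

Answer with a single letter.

Option A: A[4] 33->-16, delta=-49, new_sum=56+(-49)=7
Option B: A[6] 19->15, delta=-4, new_sum=56+(-4)=52 <-- matches target
Option C: A[0] 1->-5, delta=-6, new_sum=56+(-6)=50
Option D: A[1] -14->48, delta=62, new_sum=56+(62)=118
Option E: A[5] 16->9, delta=-7, new_sum=56+(-7)=49

Answer: B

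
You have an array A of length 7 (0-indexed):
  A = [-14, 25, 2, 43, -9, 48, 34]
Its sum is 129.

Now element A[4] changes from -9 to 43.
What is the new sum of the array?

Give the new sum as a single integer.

Old value at index 4: -9
New value at index 4: 43
Delta = 43 - -9 = 52
New sum = old_sum + delta = 129 + (52) = 181

Answer: 181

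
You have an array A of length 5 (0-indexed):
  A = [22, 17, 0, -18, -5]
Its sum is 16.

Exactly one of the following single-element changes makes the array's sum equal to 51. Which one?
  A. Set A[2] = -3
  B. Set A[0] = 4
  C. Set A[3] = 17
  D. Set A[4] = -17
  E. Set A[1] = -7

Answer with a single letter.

Answer: C

Derivation:
Option A: A[2] 0->-3, delta=-3, new_sum=16+(-3)=13
Option B: A[0] 22->4, delta=-18, new_sum=16+(-18)=-2
Option C: A[3] -18->17, delta=35, new_sum=16+(35)=51 <-- matches target
Option D: A[4] -5->-17, delta=-12, new_sum=16+(-12)=4
Option E: A[1] 17->-7, delta=-24, new_sum=16+(-24)=-8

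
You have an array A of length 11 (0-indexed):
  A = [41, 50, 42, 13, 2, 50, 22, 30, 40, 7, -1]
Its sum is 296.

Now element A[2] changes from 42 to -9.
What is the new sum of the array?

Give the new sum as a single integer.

Old value at index 2: 42
New value at index 2: -9
Delta = -9 - 42 = -51
New sum = old_sum + delta = 296 + (-51) = 245

Answer: 245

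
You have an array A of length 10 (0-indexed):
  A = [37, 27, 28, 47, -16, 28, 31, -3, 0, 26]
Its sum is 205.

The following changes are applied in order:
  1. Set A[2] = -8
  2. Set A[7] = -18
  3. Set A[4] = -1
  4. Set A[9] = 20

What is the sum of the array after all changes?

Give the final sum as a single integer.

Initial sum: 205
Change 1: A[2] 28 -> -8, delta = -36, sum = 169
Change 2: A[7] -3 -> -18, delta = -15, sum = 154
Change 3: A[4] -16 -> -1, delta = 15, sum = 169
Change 4: A[9] 26 -> 20, delta = -6, sum = 163

Answer: 163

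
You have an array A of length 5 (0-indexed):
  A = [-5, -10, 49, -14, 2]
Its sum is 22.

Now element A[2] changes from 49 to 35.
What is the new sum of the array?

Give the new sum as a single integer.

Answer: 8

Derivation:
Old value at index 2: 49
New value at index 2: 35
Delta = 35 - 49 = -14
New sum = old_sum + delta = 22 + (-14) = 8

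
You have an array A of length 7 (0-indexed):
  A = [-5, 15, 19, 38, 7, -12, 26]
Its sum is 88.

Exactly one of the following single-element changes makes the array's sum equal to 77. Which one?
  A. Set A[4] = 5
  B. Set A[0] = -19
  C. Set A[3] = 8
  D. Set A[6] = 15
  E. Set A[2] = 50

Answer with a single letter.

Answer: D

Derivation:
Option A: A[4] 7->5, delta=-2, new_sum=88+(-2)=86
Option B: A[0] -5->-19, delta=-14, new_sum=88+(-14)=74
Option C: A[3] 38->8, delta=-30, new_sum=88+(-30)=58
Option D: A[6] 26->15, delta=-11, new_sum=88+(-11)=77 <-- matches target
Option E: A[2] 19->50, delta=31, new_sum=88+(31)=119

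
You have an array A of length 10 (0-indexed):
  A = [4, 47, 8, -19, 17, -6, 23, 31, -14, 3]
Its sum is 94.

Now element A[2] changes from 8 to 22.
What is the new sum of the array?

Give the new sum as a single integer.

Old value at index 2: 8
New value at index 2: 22
Delta = 22 - 8 = 14
New sum = old_sum + delta = 94 + (14) = 108

Answer: 108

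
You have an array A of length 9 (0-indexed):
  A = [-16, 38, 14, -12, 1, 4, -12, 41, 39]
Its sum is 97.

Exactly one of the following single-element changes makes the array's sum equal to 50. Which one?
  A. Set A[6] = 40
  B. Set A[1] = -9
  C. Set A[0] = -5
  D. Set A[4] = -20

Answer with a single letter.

Answer: B

Derivation:
Option A: A[6] -12->40, delta=52, new_sum=97+(52)=149
Option B: A[1] 38->-9, delta=-47, new_sum=97+(-47)=50 <-- matches target
Option C: A[0] -16->-5, delta=11, new_sum=97+(11)=108
Option D: A[4] 1->-20, delta=-21, new_sum=97+(-21)=76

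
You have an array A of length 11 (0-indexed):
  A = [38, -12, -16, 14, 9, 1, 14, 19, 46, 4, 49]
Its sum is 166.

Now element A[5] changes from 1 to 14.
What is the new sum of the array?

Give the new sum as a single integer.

Answer: 179

Derivation:
Old value at index 5: 1
New value at index 5: 14
Delta = 14 - 1 = 13
New sum = old_sum + delta = 166 + (13) = 179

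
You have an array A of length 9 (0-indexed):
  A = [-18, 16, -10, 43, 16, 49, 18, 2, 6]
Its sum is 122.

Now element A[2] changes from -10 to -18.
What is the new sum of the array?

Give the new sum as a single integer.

Answer: 114

Derivation:
Old value at index 2: -10
New value at index 2: -18
Delta = -18 - -10 = -8
New sum = old_sum + delta = 122 + (-8) = 114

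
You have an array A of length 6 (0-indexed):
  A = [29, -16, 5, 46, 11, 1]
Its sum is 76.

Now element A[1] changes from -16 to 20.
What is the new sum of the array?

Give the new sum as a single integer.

Old value at index 1: -16
New value at index 1: 20
Delta = 20 - -16 = 36
New sum = old_sum + delta = 76 + (36) = 112

Answer: 112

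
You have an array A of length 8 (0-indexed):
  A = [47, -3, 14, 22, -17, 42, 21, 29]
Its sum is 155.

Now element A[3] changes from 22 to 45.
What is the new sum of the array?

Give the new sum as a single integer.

Answer: 178

Derivation:
Old value at index 3: 22
New value at index 3: 45
Delta = 45 - 22 = 23
New sum = old_sum + delta = 155 + (23) = 178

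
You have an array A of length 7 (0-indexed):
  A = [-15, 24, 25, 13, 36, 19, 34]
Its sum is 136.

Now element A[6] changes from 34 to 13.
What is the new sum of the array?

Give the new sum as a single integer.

Old value at index 6: 34
New value at index 6: 13
Delta = 13 - 34 = -21
New sum = old_sum + delta = 136 + (-21) = 115

Answer: 115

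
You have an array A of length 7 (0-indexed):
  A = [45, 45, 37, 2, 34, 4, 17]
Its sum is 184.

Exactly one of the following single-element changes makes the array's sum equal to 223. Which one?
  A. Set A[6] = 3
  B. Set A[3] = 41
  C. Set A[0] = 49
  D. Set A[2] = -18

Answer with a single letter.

Option A: A[6] 17->3, delta=-14, new_sum=184+(-14)=170
Option B: A[3] 2->41, delta=39, new_sum=184+(39)=223 <-- matches target
Option C: A[0] 45->49, delta=4, new_sum=184+(4)=188
Option D: A[2] 37->-18, delta=-55, new_sum=184+(-55)=129

Answer: B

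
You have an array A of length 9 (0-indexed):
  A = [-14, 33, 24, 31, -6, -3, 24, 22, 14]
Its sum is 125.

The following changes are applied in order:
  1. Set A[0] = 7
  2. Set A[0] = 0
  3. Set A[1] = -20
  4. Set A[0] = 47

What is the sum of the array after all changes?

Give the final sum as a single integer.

Initial sum: 125
Change 1: A[0] -14 -> 7, delta = 21, sum = 146
Change 2: A[0] 7 -> 0, delta = -7, sum = 139
Change 3: A[1] 33 -> -20, delta = -53, sum = 86
Change 4: A[0] 0 -> 47, delta = 47, sum = 133

Answer: 133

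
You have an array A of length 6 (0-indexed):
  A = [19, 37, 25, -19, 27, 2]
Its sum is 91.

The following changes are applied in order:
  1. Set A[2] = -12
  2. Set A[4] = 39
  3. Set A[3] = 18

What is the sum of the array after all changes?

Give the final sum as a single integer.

Answer: 103

Derivation:
Initial sum: 91
Change 1: A[2] 25 -> -12, delta = -37, sum = 54
Change 2: A[4] 27 -> 39, delta = 12, sum = 66
Change 3: A[3] -19 -> 18, delta = 37, sum = 103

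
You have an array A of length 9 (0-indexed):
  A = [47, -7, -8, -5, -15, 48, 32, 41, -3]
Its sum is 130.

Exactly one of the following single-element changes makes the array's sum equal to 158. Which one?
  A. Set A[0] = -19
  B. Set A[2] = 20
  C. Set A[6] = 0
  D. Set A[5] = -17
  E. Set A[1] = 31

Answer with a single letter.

Answer: B

Derivation:
Option A: A[0] 47->-19, delta=-66, new_sum=130+(-66)=64
Option B: A[2] -8->20, delta=28, new_sum=130+(28)=158 <-- matches target
Option C: A[6] 32->0, delta=-32, new_sum=130+(-32)=98
Option D: A[5] 48->-17, delta=-65, new_sum=130+(-65)=65
Option E: A[1] -7->31, delta=38, new_sum=130+(38)=168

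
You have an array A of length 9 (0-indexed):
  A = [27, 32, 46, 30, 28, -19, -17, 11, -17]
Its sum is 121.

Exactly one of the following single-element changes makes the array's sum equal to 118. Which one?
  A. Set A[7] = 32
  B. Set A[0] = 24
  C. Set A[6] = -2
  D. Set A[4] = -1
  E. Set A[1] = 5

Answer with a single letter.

Answer: B

Derivation:
Option A: A[7] 11->32, delta=21, new_sum=121+(21)=142
Option B: A[0] 27->24, delta=-3, new_sum=121+(-3)=118 <-- matches target
Option C: A[6] -17->-2, delta=15, new_sum=121+(15)=136
Option D: A[4] 28->-1, delta=-29, new_sum=121+(-29)=92
Option E: A[1] 32->5, delta=-27, new_sum=121+(-27)=94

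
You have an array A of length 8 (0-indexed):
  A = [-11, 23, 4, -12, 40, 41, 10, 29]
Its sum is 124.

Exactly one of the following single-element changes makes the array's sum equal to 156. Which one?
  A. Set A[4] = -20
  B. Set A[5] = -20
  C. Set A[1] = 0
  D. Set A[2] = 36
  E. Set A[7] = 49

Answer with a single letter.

Option A: A[4] 40->-20, delta=-60, new_sum=124+(-60)=64
Option B: A[5] 41->-20, delta=-61, new_sum=124+(-61)=63
Option C: A[1] 23->0, delta=-23, new_sum=124+(-23)=101
Option D: A[2] 4->36, delta=32, new_sum=124+(32)=156 <-- matches target
Option E: A[7] 29->49, delta=20, new_sum=124+(20)=144

Answer: D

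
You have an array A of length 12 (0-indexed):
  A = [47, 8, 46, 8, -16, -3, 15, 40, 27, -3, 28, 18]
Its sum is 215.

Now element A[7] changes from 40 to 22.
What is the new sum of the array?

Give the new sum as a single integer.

Answer: 197

Derivation:
Old value at index 7: 40
New value at index 7: 22
Delta = 22 - 40 = -18
New sum = old_sum + delta = 215 + (-18) = 197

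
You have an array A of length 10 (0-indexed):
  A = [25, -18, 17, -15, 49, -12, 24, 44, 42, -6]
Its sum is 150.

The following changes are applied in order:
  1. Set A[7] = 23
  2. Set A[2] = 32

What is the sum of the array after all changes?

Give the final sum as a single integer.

Answer: 144

Derivation:
Initial sum: 150
Change 1: A[7] 44 -> 23, delta = -21, sum = 129
Change 2: A[2] 17 -> 32, delta = 15, sum = 144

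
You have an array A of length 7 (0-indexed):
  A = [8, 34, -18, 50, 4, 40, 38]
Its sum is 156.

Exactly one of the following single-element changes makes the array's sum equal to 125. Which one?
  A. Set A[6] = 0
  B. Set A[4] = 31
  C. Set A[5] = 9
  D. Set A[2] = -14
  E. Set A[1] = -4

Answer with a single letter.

Option A: A[6] 38->0, delta=-38, new_sum=156+(-38)=118
Option B: A[4] 4->31, delta=27, new_sum=156+(27)=183
Option C: A[5] 40->9, delta=-31, new_sum=156+(-31)=125 <-- matches target
Option D: A[2] -18->-14, delta=4, new_sum=156+(4)=160
Option E: A[1] 34->-4, delta=-38, new_sum=156+(-38)=118

Answer: C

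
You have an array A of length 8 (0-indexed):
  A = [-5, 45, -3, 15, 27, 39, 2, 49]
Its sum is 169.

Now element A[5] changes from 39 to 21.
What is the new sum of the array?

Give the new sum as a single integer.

Answer: 151

Derivation:
Old value at index 5: 39
New value at index 5: 21
Delta = 21 - 39 = -18
New sum = old_sum + delta = 169 + (-18) = 151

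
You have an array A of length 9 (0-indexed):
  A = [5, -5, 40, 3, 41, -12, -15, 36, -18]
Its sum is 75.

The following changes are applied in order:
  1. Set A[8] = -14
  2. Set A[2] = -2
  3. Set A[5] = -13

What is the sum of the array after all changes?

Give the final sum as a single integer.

Initial sum: 75
Change 1: A[8] -18 -> -14, delta = 4, sum = 79
Change 2: A[2] 40 -> -2, delta = -42, sum = 37
Change 3: A[5] -12 -> -13, delta = -1, sum = 36

Answer: 36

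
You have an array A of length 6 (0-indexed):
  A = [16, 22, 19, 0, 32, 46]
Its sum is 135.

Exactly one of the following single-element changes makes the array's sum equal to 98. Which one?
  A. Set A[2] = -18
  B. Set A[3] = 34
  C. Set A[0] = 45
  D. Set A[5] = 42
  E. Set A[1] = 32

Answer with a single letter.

Option A: A[2] 19->-18, delta=-37, new_sum=135+(-37)=98 <-- matches target
Option B: A[3] 0->34, delta=34, new_sum=135+(34)=169
Option C: A[0] 16->45, delta=29, new_sum=135+(29)=164
Option D: A[5] 46->42, delta=-4, new_sum=135+(-4)=131
Option E: A[1] 22->32, delta=10, new_sum=135+(10)=145

Answer: A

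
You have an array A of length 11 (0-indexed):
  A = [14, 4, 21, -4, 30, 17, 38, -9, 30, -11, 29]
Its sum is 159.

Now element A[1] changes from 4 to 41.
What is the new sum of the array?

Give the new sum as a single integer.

Old value at index 1: 4
New value at index 1: 41
Delta = 41 - 4 = 37
New sum = old_sum + delta = 159 + (37) = 196

Answer: 196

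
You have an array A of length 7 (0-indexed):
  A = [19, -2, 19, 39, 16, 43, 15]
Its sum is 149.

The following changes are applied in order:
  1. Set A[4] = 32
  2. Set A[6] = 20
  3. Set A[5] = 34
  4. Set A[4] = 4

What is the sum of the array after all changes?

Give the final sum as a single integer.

Initial sum: 149
Change 1: A[4] 16 -> 32, delta = 16, sum = 165
Change 2: A[6] 15 -> 20, delta = 5, sum = 170
Change 3: A[5] 43 -> 34, delta = -9, sum = 161
Change 4: A[4] 32 -> 4, delta = -28, sum = 133

Answer: 133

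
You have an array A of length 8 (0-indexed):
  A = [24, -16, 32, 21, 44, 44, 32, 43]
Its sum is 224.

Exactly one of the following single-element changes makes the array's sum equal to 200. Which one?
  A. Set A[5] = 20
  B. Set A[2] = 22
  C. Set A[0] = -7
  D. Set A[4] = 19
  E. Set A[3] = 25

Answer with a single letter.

Answer: A

Derivation:
Option A: A[5] 44->20, delta=-24, new_sum=224+(-24)=200 <-- matches target
Option B: A[2] 32->22, delta=-10, new_sum=224+(-10)=214
Option C: A[0] 24->-7, delta=-31, new_sum=224+(-31)=193
Option D: A[4] 44->19, delta=-25, new_sum=224+(-25)=199
Option E: A[3] 21->25, delta=4, new_sum=224+(4)=228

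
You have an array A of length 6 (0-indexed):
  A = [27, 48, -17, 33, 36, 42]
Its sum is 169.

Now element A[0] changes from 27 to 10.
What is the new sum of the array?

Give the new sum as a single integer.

Answer: 152

Derivation:
Old value at index 0: 27
New value at index 0: 10
Delta = 10 - 27 = -17
New sum = old_sum + delta = 169 + (-17) = 152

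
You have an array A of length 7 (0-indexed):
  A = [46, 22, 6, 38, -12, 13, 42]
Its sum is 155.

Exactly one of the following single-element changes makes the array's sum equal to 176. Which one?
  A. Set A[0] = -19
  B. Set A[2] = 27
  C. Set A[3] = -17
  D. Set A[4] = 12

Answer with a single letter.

Option A: A[0] 46->-19, delta=-65, new_sum=155+(-65)=90
Option B: A[2] 6->27, delta=21, new_sum=155+(21)=176 <-- matches target
Option C: A[3] 38->-17, delta=-55, new_sum=155+(-55)=100
Option D: A[4] -12->12, delta=24, new_sum=155+(24)=179

Answer: B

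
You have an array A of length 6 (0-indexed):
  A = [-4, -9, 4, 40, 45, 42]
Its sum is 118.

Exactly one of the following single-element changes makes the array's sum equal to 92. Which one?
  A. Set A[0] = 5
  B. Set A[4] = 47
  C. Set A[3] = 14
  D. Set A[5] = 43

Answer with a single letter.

Answer: C

Derivation:
Option A: A[0] -4->5, delta=9, new_sum=118+(9)=127
Option B: A[4] 45->47, delta=2, new_sum=118+(2)=120
Option C: A[3] 40->14, delta=-26, new_sum=118+(-26)=92 <-- matches target
Option D: A[5] 42->43, delta=1, new_sum=118+(1)=119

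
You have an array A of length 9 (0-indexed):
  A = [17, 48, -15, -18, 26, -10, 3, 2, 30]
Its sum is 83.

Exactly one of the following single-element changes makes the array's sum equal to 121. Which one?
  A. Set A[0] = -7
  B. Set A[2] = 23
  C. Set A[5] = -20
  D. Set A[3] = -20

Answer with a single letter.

Answer: B

Derivation:
Option A: A[0] 17->-7, delta=-24, new_sum=83+(-24)=59
Option B: A[2] -15->23, delta=38, new_sum=83+(38)=121 <-- matches target
Option C: A[5] -10->-20, delta=-10, new_sum=83+(-10)=73
Option D: A[3] -18->-20, delta=-2, new_sum=83+(-2)=81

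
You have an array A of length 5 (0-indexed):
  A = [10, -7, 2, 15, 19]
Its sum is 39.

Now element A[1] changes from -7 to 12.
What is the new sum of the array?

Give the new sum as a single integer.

Answer: 58

Derivation:
Old value at index 1: -7
New value at index 1: 12
Delta = 12 - -7 = 19
New sum = old_sum + delta = 39 + (19) = 58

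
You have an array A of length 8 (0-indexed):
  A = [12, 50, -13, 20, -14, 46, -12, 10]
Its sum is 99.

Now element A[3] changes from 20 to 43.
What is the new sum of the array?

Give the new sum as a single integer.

Answer: 122

Derivation:
Old value at index 3: 20
New value at index 3: 43
Delta = 43 - 20 = 23
New sum = old_sum + delta = 99 + (23) = 122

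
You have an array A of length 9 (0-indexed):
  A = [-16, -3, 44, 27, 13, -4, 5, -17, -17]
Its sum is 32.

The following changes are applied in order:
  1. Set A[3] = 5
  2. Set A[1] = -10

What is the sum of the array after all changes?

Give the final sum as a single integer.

Initial sum: 32
Change 1: A[3] 27 -> 5, delta = -22, sum = 10
Change 2: A[1] -3 -> -10, delta = -7, sum = 3

Answer: 3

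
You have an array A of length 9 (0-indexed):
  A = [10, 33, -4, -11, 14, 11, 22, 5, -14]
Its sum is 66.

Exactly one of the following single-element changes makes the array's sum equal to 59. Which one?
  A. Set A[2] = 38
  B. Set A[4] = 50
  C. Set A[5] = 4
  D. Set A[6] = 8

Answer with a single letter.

Option A: A[2] -4->38, delta=42, new_sum=66+(42)=108
Option B: A[4] 14->50, delta=36, new_sum=66+(36)=102
Option C: A[5] 11->4, delta=-7, new_sum=66+(-7)=59 <-- matches target
Option D: A[6] 22->8, delta=-14, new_sum=66+(-14)=52

Answer: C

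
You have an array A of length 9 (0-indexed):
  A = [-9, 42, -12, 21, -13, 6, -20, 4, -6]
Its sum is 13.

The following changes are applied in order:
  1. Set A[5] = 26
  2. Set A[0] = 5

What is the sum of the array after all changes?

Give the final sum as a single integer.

Initial sum: 13
Change 1: A[5] 6 -> 26, delta = 20, sum = 33
Change 2: A[0] -9 -> 5, delta = 14, sum = 47

Answer: 47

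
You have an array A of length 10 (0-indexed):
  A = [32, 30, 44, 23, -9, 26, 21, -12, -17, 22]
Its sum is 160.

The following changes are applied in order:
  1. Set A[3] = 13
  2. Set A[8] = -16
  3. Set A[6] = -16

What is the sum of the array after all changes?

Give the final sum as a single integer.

Initial sum: 160
Change 1: A[3] 23 -> 13, delta = -10, sum = 150
Change 2: A[8] -17 -> -16, delta = 1, sum = 151
Change 3: A[6] 21 -> -16, delta = -37, sum = 114

Answer: 114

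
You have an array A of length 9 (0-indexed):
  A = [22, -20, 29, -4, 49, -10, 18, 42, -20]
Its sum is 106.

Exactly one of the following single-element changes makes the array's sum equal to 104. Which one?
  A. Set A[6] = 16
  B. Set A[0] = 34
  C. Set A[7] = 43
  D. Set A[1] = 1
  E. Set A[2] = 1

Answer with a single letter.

Answer: A

Derivation:
Option A: A[6] 18->16, delta=-2, new_sum=106+(-2)=104 <-- matches target
Option B: A[0] 22->34, delta=12, new_sum=106+(12)=118
Option C: A[7] 42->43, delta=1, new_sum=106+(1)=107
Option D: A[1] -20->1, delta=21, new_sum=106+(21)=127
Option E: A[2] 29->1, delta=-28, new_sum=106+(-28)=78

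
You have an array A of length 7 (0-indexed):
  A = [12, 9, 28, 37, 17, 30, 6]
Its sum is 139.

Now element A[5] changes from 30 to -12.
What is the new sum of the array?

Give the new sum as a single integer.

Old value at index 5: 30
New value at index 5: -12
Delta = -12 - 30 = -42
New sum = old_sum + delta = 139 + (-42) = 97

Answer: 97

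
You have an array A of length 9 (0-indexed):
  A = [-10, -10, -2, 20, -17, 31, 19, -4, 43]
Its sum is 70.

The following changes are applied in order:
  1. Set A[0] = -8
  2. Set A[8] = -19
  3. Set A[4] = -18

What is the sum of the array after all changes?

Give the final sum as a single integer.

Initial sum: 70
Change 1: A[0] -10 -> -8, delta = 2, sum = 72
Change 2: A[8] 43 -> -19, delta = -62, sum = 10
Change 3: A[4] -17 -> -18, delta = -1, sum = 9

Answer: 9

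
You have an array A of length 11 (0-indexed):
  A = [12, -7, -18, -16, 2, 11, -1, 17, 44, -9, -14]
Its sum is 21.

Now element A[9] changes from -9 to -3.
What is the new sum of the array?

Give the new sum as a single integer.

Answer: 27

Derivation:
Old value at index 9: -9
New value at index 9: -3
Delta = -3 - -9 = 6
New sum = old_sum + delta = 21 + (6) = 27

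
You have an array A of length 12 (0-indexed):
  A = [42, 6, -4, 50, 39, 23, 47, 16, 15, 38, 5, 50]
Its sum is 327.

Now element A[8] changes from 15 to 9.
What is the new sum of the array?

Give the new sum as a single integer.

Old value at index 8: 15
New value at index 8: 9
Delta = 9 - 15 = -6
New sum = old_sum + delta = 327 + (-6) = 321

Answer: 321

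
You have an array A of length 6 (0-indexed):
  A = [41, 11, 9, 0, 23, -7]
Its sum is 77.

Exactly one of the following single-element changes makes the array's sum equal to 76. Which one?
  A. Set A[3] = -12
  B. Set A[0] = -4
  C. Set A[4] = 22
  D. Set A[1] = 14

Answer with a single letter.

Option A: A[3] 0->-12, delta=-12, new_sum=77+(-12)=65
Option B: A[0] 41->-4, delta=-45, new_sum=77+(-45)=32
Option C: A[4] 23->22, delta=-1, new_sum=77+(-1)=76 <-- matches target
Option D: A[1] 11->14, delta=3, new_sum=77+(3)=80

Answer: C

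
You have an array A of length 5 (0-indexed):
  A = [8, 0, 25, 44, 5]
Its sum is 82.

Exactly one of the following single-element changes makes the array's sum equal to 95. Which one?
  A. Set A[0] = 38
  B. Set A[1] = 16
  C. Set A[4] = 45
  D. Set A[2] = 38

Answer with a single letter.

Option A: A[0] 8->38, delta=30, new_sum=82+(30)=112
Option B: A[1] 0->16, delta=16, new_sum=82+(16)=98
Option C: A[4] 5->45, delta=40, new_sum=82+(40)=122
Option D: A[2] 25->38, delta=13, new_sum=82+(13)=95 <-- matches target

Answer: D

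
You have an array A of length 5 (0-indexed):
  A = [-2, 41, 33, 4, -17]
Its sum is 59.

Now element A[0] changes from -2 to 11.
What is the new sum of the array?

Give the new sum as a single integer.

Answer: 72

Derivation:
Old value at index 0: -2
New value at index 0: 11
Delta = 11 - -2 = 13
New sum = old_sum + delta = 59 + (13) = 72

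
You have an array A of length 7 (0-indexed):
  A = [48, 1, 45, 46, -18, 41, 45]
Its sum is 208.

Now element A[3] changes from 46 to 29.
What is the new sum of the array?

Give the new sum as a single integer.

Old value at index 3: 46
New value at index 3: 29
Delta = 29 - 46 = -17
New sum = old_sum + delta = 208 + (-17) = 191

Answer: 191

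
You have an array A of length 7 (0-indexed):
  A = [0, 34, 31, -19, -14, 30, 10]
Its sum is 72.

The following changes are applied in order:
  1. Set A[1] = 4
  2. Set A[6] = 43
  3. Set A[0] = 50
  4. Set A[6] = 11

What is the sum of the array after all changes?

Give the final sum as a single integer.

Answer: 93

Derivation:
Initial sum: 72
Change 1: A[1] 34 -> 4, delta = -30, sum = 42
Change 2: A[6] 10 -> 43, delta = 33, sum = 75
Change 3: A[0] 0 -> 50, delta = 50, sum = 125
Change 4: A[6] 43 -> 11, delta = -32, sum = 93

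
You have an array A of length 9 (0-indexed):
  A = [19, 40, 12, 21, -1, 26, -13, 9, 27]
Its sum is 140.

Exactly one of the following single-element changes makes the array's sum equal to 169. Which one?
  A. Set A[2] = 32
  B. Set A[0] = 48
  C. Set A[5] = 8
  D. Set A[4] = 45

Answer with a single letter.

Option A: A[2] 12->32, delta=20, new_sum=140+(20)=160
Option B: A[0] 19->48, delta=29, new_sum=140+(29)=169 <-- matches target
Option C: A[5] 26->8, delta=-18, new_sum=140+(-18)=122
Option D: A[4] -1->45, delta=46, new_sum=140+(46)=186

Answer: B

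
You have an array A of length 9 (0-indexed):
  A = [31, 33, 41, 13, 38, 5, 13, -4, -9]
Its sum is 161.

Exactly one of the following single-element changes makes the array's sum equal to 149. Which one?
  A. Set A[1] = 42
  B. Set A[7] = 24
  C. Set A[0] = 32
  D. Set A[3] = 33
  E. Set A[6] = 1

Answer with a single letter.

Option A: A[1] 33->42, delta=9, new_sum=161+(9)=170
Option B: A[7] -4->24, delta=28, new_sum=161+(28)=189
Option C: A[0] 31->32, delta=1, new_sum=161+(1)=162
Option D: A[3] 13->33, delta=20, new_sum=161+(20)=181
Option E: A[6] 13->1, delta=-12, new_sum=161+(-12)=149 <-- matches target

Answer: E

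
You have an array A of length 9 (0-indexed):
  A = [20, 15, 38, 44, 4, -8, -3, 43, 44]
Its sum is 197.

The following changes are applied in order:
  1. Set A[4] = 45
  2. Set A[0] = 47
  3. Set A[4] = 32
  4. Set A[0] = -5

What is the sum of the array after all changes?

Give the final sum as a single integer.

Answer: 200

Derivation:
Initial sum: 197
Change 1: A[4] 4 -> 45, delta = 41, sum = 238
Change 2: A[0] 20 -> 47, delta = 27, sum = 265
Change 3: A[4] 45 -> 32, delta = -13, sum = 252
Change 4: A[0] 47 -> -5, delta = -52, sum = 200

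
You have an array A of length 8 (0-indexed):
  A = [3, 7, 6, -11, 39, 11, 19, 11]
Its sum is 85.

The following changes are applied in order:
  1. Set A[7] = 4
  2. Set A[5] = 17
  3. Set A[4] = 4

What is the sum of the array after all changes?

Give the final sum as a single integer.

Answer: 49

Derivation:
Initial sum: 85
Change 1: A[7] 11 -> 4, delta = -7, sum = 78
Change 2: A[5] 11 -> 17, delta = 6, sum = 84
Change 3: A[4] 39 -> 4, delta = -35, sum = 49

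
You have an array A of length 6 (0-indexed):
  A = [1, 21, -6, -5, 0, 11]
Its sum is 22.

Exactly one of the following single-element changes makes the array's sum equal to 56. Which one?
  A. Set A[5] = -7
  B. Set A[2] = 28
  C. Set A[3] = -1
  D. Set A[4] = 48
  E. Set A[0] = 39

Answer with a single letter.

Answer: B

Derivation:
Option A: A[5] 11->-7, delta=-18, new_sum=22+(-18)=4
Option B: A[2] -6->28, delta=34, new_sum=22+(34)=56 <-- matches target
Option C: A[3] -5->-1, delta=4, new_sum=22+(4)=26
Option D: A[4] 0->48, delta=48, new_sum=22+(48)=70
Option E: A[0] 1->39, delta=38, new_sum=22+(38)=60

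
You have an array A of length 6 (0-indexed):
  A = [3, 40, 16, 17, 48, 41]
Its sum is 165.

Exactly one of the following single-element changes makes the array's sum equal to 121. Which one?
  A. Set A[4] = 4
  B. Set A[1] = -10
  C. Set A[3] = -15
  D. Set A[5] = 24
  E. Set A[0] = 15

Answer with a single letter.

Option A: A[4] 48->4, delta=-44, new_sum=165+(-44)=121 <-- matches target
Option B: A[1] 40->-10, delta=-50, new_sum=165+(-50)=115
Option C: A[3] 17->-15, delta=-32, new_sum=165+(-32)=133
Option D: A[5] 41->24, delta=-17, new_sum=165+(-17)=148
Option E: A[0] 3->15, delta=12, new_sum=165+(12)=177

Answer: A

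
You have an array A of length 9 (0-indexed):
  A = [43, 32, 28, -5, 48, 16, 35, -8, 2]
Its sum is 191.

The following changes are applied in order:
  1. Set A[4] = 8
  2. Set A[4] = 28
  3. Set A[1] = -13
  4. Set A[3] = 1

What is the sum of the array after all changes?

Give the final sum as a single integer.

Initial sum: 191
Change 1: A[4] 48 -> 8, delta = -40, sum = 151
Change 2: A[4] 8 -> 28, delta = 20, sum = 171
Change 3: A[1] 32 -> -13, delta = -45, sum = 126
Change 4: A[3] -5 -> 1, delta = 6, sum = 132

Answer: 132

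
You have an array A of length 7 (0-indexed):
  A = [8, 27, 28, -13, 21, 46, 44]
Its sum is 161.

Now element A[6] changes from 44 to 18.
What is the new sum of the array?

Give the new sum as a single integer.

Old value at index 6: 44
New value at index 6: 18
Delta = 18 - 44 = -26
New sum = old_sum + delta = 161 + (-26) = 135

Answer: 135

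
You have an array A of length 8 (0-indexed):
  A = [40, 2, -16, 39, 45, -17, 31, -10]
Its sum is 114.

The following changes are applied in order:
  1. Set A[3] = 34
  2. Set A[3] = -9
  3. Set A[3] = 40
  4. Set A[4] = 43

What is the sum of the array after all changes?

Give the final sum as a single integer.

Answer: 113

Derivation:
Initial sum: 114
Change 1: A[3] 39 -> 34, delta = -5, sum = 109
Change 2: A[3] 34 -> -9, delta = -43, sum = 66
Change 3: A[3] -9 -> 40, delta = 49, sum = 115
Change 4: A[4] 45 -> 43, delta = -2, sum = 113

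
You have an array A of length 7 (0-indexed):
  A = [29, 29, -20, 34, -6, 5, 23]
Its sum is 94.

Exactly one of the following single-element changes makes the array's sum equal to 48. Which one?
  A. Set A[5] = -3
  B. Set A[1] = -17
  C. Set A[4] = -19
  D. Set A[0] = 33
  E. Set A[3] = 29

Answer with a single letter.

Option A: A[5] 5->-3, delta=-8, new_sum=94+(-8)=86
Option B: A[1] 29->-17, delta=-46, new_sum=94+(-46)=48 <-- matches target
Option C: A[4] -6->-19, delta=-13, new_sum=94+(-13)=81
Option D: A[0] 29->33, delta=4, new_sum=94+(4)=98
Option E: A[3] 34->29, delta=-5, new_sum=94+(-5)=89

Answer: B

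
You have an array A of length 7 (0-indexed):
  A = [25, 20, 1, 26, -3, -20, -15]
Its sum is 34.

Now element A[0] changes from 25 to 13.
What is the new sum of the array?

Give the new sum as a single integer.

Old value at index 0: 25
New value at index 0: 13
Delta = 13 - 25 = -12
New sum = old_sum + delta = 34 + (-12) = 22

Answer: 22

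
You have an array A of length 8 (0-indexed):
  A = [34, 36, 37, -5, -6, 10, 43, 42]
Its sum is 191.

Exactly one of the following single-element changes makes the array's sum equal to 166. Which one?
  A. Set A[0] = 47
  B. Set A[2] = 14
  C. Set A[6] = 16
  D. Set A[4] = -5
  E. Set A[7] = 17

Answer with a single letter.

Option A: A[0] 34->47, delta=13, new_sum=191+(13)=204
Option B: A[2] 37->14, delta=-23, new_sum=191+(-23)=168
Option C: A[6] 43->16, delta=-27, new_sum=191+(-27)=164
Option D: A[4] -6->-5, delta=1, new_sum=191+(1)=192
Option E: A[7] 42->17, delta=-25, new_sum=191+(-25)=166 <-- matches target

Answer: E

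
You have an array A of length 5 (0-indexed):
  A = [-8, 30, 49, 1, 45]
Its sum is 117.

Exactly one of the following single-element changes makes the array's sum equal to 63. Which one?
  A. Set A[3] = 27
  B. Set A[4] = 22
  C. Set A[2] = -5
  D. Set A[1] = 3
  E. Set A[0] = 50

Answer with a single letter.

Option A: A[3] 1->27, delta=26, new_sum=117+(26)=143
Option B: A[4] 45->22, delta=-23, new_sum=117+(-23)=94
Option C: A[2] 49->-5, delta=-54, new_sum=117+(-54)=63 <-- matches target
Option D: A[1] 30->3, delta=-27, new_sum=117+(-27)=90
Option E: A[0] -8->50, delta=58, new_sum=117+(58)=175

Answer: C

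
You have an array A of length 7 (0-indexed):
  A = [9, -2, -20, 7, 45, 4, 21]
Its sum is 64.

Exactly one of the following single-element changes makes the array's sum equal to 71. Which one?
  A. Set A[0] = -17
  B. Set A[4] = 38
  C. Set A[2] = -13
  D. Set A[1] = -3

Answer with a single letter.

Answer: C

Derivation:
Option A: A[0] 9->-17, delta=-26, new_sum=64+(-26)=38
Option B: A[4] 45->38, delta=-7, new_sum=64+(-7)=57
Option C: A[2] -20->-13, delta=7, new_sum=64+(7)=71 <-- matches target
Option D: A[1] -2->-3, delta=-1, new_sum=64+(-1)=63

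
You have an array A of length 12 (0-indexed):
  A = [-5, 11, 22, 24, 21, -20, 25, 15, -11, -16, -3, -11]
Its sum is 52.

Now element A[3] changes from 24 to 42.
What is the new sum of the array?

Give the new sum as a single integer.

Old value at index 3: 24
New value at index 3: 42
Delta = 42 - 24 = 18
New sum = old_sum + delta = 52 + (18) = 70

Answer: 70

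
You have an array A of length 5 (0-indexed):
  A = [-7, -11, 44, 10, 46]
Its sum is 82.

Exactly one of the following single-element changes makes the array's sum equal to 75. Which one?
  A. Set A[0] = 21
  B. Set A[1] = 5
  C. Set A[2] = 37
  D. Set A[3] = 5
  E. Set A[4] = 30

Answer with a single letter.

Answer: C

Derivation:
Option A: A[0] -7->21, delta=28, new_sum=82+(28)=110
Option B: A[1] -11->5, delta=16, new_sum=82+(16)=98
Option C: A[2] 44->37, delta=-7, new_sum=82+(-7)=75 <-- matches target
Option D: A[3] 10->5, delta=-5, new_sum=82+(-5)=77
Option E: A[4] 46->30, delta=-16, new_sum=82+(-16)=66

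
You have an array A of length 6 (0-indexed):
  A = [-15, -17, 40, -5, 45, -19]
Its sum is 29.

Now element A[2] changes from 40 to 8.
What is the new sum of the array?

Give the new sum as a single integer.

Old value at index 2: 40
New value at index 2: 8
Delta = 8 - 40 = -32
New sum = old_sum + delta = 29 + (-32) = -3

Answer: -3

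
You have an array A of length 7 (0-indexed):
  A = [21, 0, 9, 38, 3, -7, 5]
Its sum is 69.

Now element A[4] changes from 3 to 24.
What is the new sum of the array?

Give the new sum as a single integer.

Answer: 90

Derivation:
Old value at index 4: 3
New value at index 4: 24
Delta = 24 - 3 = 21
New sum = old_sum + delta = 69 + (21) = 90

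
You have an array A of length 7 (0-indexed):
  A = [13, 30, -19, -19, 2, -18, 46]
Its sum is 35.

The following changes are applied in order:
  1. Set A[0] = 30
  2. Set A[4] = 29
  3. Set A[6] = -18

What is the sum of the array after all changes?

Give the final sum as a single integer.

Answer: 15

Derivation:
Initial sum: 35
Change 1: A[0] 13 -> 30, delta = 17, sum = 52
Change 2: A[4] 2 -> 29, delta = 27, sum = 79
Change 3: A[6] 46 -> -18, delta = -64, sum = 15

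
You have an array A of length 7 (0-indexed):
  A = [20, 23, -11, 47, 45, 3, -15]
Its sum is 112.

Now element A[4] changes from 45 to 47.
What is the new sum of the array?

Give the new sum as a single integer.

Old value at index 4: 45
New value at index 4: 47
Delta = 47 - 45 = 2
New sum = old_sum + delta = 112 + (2) = 114

Answer: 114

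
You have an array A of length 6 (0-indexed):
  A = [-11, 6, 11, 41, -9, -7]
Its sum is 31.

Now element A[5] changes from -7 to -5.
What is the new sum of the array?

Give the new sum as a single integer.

Old value at index 5: -7
New value at index 5: -5
Delta = -5 - -7 = 2
New sum = old_sum + delta = 31 + (2) = 33

Answer: 33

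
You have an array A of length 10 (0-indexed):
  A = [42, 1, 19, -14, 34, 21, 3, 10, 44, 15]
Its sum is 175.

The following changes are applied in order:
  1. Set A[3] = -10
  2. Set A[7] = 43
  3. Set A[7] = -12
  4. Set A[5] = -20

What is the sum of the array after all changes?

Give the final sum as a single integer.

Answer: 116

Derivation:
Initial sum: 175
Change 1: A[3] -14 -> -10, delta = 4, sum = 179
Change 2: A[7] 10 -> 43, delta = 33, sum = 212
Change 3: A[7] 43 -> -12, delta = -55, sum = 157
Change 4: A[5] 21 -> -20, delta = -41, sum = 116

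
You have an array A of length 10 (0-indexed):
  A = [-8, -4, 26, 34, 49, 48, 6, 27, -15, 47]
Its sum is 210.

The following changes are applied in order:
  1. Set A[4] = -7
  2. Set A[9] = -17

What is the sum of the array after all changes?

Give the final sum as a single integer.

Initial sum: 210
Change 1: A[4] 49 -> -7, delta = -56, sum = 154
Change 2: A[9] 47 -> -17, delta = -64, sum = 90

Answer: 90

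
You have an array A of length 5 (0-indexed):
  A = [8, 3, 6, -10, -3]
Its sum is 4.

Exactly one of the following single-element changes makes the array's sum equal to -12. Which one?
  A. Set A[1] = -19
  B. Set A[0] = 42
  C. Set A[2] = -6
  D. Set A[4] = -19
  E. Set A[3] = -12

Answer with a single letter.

Option A: A[1] 3->-19, delta=-22, new_sum=4+(-22)=-18
Option B: A[0] 8->42, delta=34, new_sum=4+(34)=38
Option C: A[2] 6->-6, delta=-12, new_sum=4+(-12)=-8
Option D: A[4] -3->-19, delta=-16, new_sum=4+(-16)=-12 <-- matches target
Option E: A[3] -10->-12, delta=-2, new_sum=4+(-2)=2

Answer: D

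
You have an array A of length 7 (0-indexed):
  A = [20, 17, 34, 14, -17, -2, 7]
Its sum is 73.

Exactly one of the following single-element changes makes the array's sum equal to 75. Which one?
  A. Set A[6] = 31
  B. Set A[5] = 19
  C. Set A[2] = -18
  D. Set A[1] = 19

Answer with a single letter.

Option A: A[6] 7->31, delta=24, new_sum=73+(24)=97
Option B: A[5] -2->19, delta=21, new_sum=73+(21)=94
Option C: A[2] 34->-18, delta=-52, new_sum=73+(-52)=21
Option D: A[1] 17->19, delta=2, new_sum=73+(2)=75 <-- matches target

Answer: D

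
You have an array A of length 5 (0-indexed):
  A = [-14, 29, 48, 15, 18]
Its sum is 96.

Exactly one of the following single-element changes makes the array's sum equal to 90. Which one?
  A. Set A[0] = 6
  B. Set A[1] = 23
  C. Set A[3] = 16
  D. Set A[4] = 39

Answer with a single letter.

Option A: A[0] -14->6, delta=20, new_sum=96+(20)=116
Option B: A[1] 29->23, delta=-6, new_sum=96+(-6)=90 <-- matches target
Option C: A[3] 15->16, delta=1, new_sum=96+(1)=97
Option D: A[4] 18->39, delta=21, new_sum=96+(21)=117

Answer: B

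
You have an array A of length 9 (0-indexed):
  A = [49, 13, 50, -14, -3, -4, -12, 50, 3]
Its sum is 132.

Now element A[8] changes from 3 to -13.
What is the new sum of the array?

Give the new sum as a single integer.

Answer: 116

Derivation:
Old value at index 8: 3
New value at index 8: -13
Delta = -13 - 3 = -16
New sum = old_sum + delta = 132 + (-16) = 116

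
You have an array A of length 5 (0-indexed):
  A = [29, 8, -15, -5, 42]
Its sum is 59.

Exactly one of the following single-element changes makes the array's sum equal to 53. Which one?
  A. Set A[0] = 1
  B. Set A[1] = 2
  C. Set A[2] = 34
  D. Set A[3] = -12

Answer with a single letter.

Answer: B

Derivation:
Option A: A[0] 29->1, delta=-28, new_sum=59+(-28)=31
Option B: A[1] 8->2, delta=-6, new_sum=59+(-6)=53 <-- matches target
Option C: A[2] -15->34, delta=49, new_sum=59+(49)=108
Option D: A[3] -5->-12, delta=-7, new_sum=59+(-7)=52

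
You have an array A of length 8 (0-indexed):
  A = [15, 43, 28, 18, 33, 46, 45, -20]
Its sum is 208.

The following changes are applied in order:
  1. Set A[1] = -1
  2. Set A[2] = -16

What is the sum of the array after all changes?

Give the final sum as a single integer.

Initial sum: 208
Change 1: A[1] 43 -> -1, delta = -44, sum = 164
Change 2: A[2] 28 -> -16, delta = -44, sum = 120

Answer: 120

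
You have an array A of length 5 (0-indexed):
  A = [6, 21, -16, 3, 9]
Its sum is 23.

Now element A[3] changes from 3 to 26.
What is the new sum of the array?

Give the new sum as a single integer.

Old value at index 3: 3
New value at index 3: 26
Delta = 26 - 3 = 23
New sum = old_sum + delta = 23 + (23) = 46

Answer: 46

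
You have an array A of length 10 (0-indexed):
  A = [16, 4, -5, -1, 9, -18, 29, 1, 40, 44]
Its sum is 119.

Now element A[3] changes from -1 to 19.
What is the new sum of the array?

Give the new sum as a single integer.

Answer: 139

Derivation:
Old value at index 3: -1
New value at index 3: 19
Delta = 19 - -1 = 20
New sum = old_sum + delta = 119 + (20) = 139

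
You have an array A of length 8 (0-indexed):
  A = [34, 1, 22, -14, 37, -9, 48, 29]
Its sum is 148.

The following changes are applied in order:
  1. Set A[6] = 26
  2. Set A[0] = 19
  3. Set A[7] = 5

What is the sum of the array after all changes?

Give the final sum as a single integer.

Answer: 87

Derivation:
Initial sum: 148
Change 1: A[6] 48 -> 26, delta = -22, sum = 126
Change 2: A[0] 34 -> 19, delta = -15, sum = 111
Change 3: A[7] 29 -> 5, delta = -24, sum = 87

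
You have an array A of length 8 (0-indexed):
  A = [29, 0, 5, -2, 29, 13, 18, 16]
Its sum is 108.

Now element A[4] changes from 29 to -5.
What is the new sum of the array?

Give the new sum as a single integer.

Old value at index 4: 29
New value at index 4: -5
Delta = -5 - 29 = -34
New sum = old_sum + delta = 108 + (-34) = 74

Answer: 74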